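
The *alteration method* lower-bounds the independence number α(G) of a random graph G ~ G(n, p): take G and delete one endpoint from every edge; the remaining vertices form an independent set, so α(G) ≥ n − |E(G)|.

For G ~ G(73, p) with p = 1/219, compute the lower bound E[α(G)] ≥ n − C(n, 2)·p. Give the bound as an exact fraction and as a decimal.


E[|E(G)|] = C(73, 2)·p = 2628 · (1/219) = 12.
E[α(G)] ≥ n − E[|E(G)|] = 73 − 12 = 61.
Numerically: ≈ 61.0000.
(This is only a lower bound; the true E[α(G)] may be larger.)

E[α(G)] ≥ 61 ≈ 61.0000.


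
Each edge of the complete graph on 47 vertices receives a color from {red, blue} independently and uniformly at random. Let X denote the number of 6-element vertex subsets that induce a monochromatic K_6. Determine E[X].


Let X = Σ_S X_S over the C(47, 6) = 10737573 subsets S of size 6, where X_S = 1 if the K_6 on S is monochromatic.
For a fixed S, the K_6 on S has C(6, 2) = 15 edges. P[all 15 edges red] = (1/2)^15, and likewise for blue, so P[monochromatic] = 2·(1/2)^15 = 2^{1 − 15} = 1/16384.
By linearity of expectation: E[X] = C(47, 6) · 2^{1 − 15} = 10737573 · 1/16384 = 10737573/16384.
Numerically: E[X] ≈ 655.36945.

E[X] = C(47,6)·2^(1−C(6,2)) = 10737573/16384 ≈ 655.36945.


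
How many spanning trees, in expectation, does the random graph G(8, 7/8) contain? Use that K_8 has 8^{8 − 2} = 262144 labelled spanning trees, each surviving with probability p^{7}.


K_8 has 8^{8 − 2} = 262144 labelled spanning trees.
For each such spanning tree H, let X_H = 1 if all 7 edges of H are present in G. Then P[X_H = 1] = p^{7} = (7/8)^{7} = 823543/2097152.
By linearity of expectation: E[X] = Σ_H E[X_H] = 262144 · p^{7} = 262144 · 823543/2097152 = 823543/8.
Numerically: E[X] ≈ 1.029e+05.

E[X] = 262144 · (7/8)^{7} = 823543/8 ≈ 1.029e+05.


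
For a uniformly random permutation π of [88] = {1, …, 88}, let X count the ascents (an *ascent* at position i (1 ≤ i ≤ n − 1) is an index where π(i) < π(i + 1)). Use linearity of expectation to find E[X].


Write X = Σ X_I over i = 1, …, 87, with X_I the indicator of one ascent.
There are 87 indicators.
For each fixed i, the pair (π(i), π(i+1)) is a uniformly random ordered pair of distinct values from {1, …, 88}; by symmetry P[π(i) < π(i+1)] = 1/2.
By linearity: E[X] = 87 · (1/2) = (88 − 1) · (1/2) = 87/2 ≈ 43.50000.

E[X] = 87/2 = 43.50000.


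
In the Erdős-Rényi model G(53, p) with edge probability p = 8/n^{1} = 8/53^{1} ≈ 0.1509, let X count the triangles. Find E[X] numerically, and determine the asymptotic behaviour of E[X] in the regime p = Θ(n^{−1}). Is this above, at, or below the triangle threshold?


Number of potential triangles: C(53, 3) = 23426.
Each occurs with probability p³ ≈ (0.1509)³ ≈ 3.439081e-03.
By linearity: E[X] = C(53, 3)·p³ ≈ 23426 · 3.439081e-03 ≈ 80.5639.
Here α = 1, so p = 8/n is exactly at the triangle threshold p ~ 1/n. Asymptotically E[X] → c³/6 = 8³/6 = 256/3 ≈ 85.3333, a bounded constant. In this regime the triangle count is asymptotically Poisson(c³/6).

E[X] ≈ 80.5639; in regime p = Θ(1/n^{1}) E[X] stays bounded (at the triangle threshold p ~ 1/n).


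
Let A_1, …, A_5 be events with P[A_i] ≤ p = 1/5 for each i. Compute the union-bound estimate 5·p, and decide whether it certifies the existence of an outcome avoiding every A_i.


Union bound: P[∪_{i=1}^{5} A_i] ≤ Σ_i P[A_i] ≤ 5·p = 5·(1/5) = 1.
Numerically: 1 ≈ 1.00000.
Is 1 < 1? NO.
Since the bound 1 is ≥ 1, the union bound is uninformative here; it does NOT by itself certify existence.

5·p = 1 ≈ 1.00000; existence NOT certified by the union bound.


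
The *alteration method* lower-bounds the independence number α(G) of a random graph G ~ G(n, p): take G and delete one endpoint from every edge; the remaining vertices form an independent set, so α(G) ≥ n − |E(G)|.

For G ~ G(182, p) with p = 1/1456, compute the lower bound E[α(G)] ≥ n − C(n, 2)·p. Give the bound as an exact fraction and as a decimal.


E[|E(G)|] = C(182, 2)·p = 16471 · (1/1456) = 181/16.
E[α(G)] ≥ n − E[|E(G)|] = 182 − 181/16 = 2731/16.
Numerically: ≈ 170.6875.
(This is only a lower bound; the true E[α(G)] may be larger.)

E[α(G)] ≥ 2731/16 ≈ 170.6875.


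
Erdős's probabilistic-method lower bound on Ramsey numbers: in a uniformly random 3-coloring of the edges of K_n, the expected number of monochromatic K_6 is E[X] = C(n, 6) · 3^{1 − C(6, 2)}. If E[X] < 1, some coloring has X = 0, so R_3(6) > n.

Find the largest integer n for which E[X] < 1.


We need C(n, 6) · 3^{1 − 15} < 1, i.e. C(n, 6) < 3^{15 − 1} = 4782969.
Check values of n near the boundary:
  n = 38: C(38, 6) = 2760681; 2760681 < 4782969? YES
  n = 39: C(39, 6) = 3262623; 3262623 < 4782969? YES
  n = 40: C(40, 6) = 3838380; 3838380 < 4782969? YES
  n = 41: C(41, 6) = 4496388; 4496388 < 4782969? YES
  n = 42: C(42, 6) = 5245786; 5245786 < 4782969? NO
The largest n with C(n, 6) < 4782969 is n = 41 (where E[X] = 1498796/1594323 ≈ 0.94008). Hence R_3(6) > 41, i.e. R_3(6) ≥ 42.

Largest n = 41; hence R_3(6) > 41.


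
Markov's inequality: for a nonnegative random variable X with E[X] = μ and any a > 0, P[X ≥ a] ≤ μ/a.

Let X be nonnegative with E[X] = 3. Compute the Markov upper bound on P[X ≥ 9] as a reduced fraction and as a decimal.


μ = E[X] = 3, a = 9.
Markov: P[X ≥ 9] ≤ μ/a = (3)/9 = 1/3.
Numerically: ≈ 0.3333.
(Since a = 9 > μ = 3.0000, the bound 1/3 is < 1 and informative.)

P[X ≥ 9] ≤ 1/3 ≈ 0.3333.


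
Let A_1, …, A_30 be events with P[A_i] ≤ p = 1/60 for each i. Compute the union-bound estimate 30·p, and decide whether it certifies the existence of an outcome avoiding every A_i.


Union bound: P[∪_{i=1}^{30} A_i] ≤ Σ_i P[A_i] ≤ 30·p = 30·(1/60) = 1/2.
Numerically: 1/2 ≈ 0.500000.
Is 1/2 < 1? YES.
Since P[∪ A_i] ≤ 1/2 < 1, the complement has P[∩ A_i^c] ≥ 1 − 1/2 = 1/2 > 0, so some outcome avoids every A_i.

30·p = 1/2 ≈ 0.500000; existence CERTIFIED by the union bound.


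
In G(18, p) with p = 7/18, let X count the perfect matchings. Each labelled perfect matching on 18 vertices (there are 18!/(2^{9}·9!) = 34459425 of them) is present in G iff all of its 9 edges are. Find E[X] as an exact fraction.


K_18 has 18!/(2^{9}·9!) = 34459425 labelled perfect matchings.
For each such perfect matching H, let X_H = 1 if all 9 edges of H are present in G. Then P[X_H = 1] = p^{9} = (7/18)^{9} = 40353607/198359290368.
Summing the indicators: E[X] = Σ_H E[X_H] = 34459425 · p^{9} = 34459425 · 40353607/198359290368 = 17167433257975/2448880128.
Numerically: E[X] ≈ 7010.32.

E[X] = 34459425 · (7/18)^{9} = 17167433257975/2448880128 ≈ 7010.32.


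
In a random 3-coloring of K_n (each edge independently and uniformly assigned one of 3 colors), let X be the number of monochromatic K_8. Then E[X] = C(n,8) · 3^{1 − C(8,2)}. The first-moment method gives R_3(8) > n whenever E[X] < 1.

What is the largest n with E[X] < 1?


We need C(n, 8) · 3^{1 − 28} < 1, i.e. C(n, 8) < 3^{28 − 1} = 7625597484987.
Check values of n near the boundary:
  n = 150: C(150, 8) = 5257211409450; 5257211409450 < 7625597484987? YES
  n = 151: C(151, 8) = 5551321138650; 5551321138650 < 7625597484987? YES
  n = 152: C(152, 8) = 5859727868575; 5859727868575 < 7625597484987? YES
  n = 153: C(153, 8) = 6183023199255; 6183023199255 < 7625597484987? YES
  n = 154: C(154, 8) = 6521818990995; 6521818990995 < 7625597484987? YES
  n = 155: C(155, 8) = 6876747915675; 6876747915675 < 7625597484987? YES
  n = 156: C(156, 8) = 7248464019225; 7248464019225 < 7625597484987? YES
  n = 157: C(157, 8) = 7637643295425; 7637643295425 < 7625597484987? NO
  n = 158: C(158, 8) = 8044984271181; 8044984271181 < 7625597484987? NO
The largest n with C(n, 8) < 7625597484987 is n = 156 (where E[X] = 805384891025/847288609443 ≈ 0.950544). Hence R_3(8) > 156, i.e. R_3(8) ≥ 157.

Largest n = 156; hence R_3(8) > 156.


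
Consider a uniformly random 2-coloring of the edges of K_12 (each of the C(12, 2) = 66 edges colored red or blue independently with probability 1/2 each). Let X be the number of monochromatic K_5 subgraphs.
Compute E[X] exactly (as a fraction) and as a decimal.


Let X = Σ_S X_S over the C(12, 5) = 792 subsets S of size 5, where X_S = 1 if the K_5 on S is monochromatic.
For a fixed S, the K_5 on S has C(5, 2) = 10 edges. P[all 10 edges red] = (1/2)^10, and likewise for blue, so P[monochromatic] = 2·(1/2)^10 = 2^{1 − 10} = 1/512.
Summing: E[X] = C(12, 5) · 2^{1 − 10} = 792 · 1/512 = 99/64.
Numerically: E[X] ≈ 1.5469.

E[X] = C(12,5)·2^(1−C(5,2)) = 99/64 ≈ 1.5469.


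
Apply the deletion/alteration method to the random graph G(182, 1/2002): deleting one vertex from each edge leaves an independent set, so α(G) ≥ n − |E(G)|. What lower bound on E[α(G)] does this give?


E[|E(G)|] = C(182, 2)·p = 16471 · (1/2002) = 181/22.
E[α(G)] ≥ n − E[|E(G)|] = 182 − 181/22 = 3823/22.
Numerically: ≈ 173.772727.
(This is only a lower bound; the true E[α(G)] may be larger.)

E[α(G)] ≥ 3823/22 ≈ 173.772727.


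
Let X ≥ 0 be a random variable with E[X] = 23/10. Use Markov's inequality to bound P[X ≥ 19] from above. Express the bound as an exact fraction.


μ = E[X] = 23/10, a = 19.
Markov: P[X ≥ 19] ≤ μ/a = (23/10)/19 = 23/190.
Numerically: ≈ 0.121053.
(Since a = 19 > μ = 2.300000, the bound 23/190 is < 1 and informative.)

P[X ≥ 19] ≤ 23/190 ≈ 0.121053.


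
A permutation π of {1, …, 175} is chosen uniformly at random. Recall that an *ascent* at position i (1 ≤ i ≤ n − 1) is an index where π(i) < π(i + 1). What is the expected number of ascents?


Write X = Σ X_I over i = 1, …, 174, with X_I the indicator of one ascent.
There are 174 indicators.
For each fixed i, the pair (π(i), π(i+1)) is a uniformly random ordered pair of distinct values from {1, …, 175}; by symmetry P[π(i) < π(i+1)] = 1/2.
By linearity: E[X] = 174 · (1/2) = (175 − 1) · (1/2) = 87 ≈ 87.0000.

E[X] = 87 = 87.0000.


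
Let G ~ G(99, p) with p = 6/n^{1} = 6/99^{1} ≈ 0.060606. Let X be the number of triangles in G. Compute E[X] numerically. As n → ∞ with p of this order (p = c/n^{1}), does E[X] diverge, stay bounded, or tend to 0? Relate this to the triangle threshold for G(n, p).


Number of potential triangles: C(99, 3) = 156849.
Each occurs with probability p³ ≈ (0.060606)³ ≈ 2.2261179e-04.
By linearity: E[X] = C(99, 3)·p³ ≈ 156849 · 2.2261179e-04 ≈ 34.91644.
Here α = 1, so p = 6/n is exactly at the triangle threshold p ~ 1/n. Asymptotically E[X] → c³/6 = 6³/6 = 36 ≈ 36.00000, a bounded constant. In this regime the triangle count is asymptotically Poisson(c³/6).

E[X] ≈ 34.91644; in regime p = Θ(1/n^{1}) E[X] stays bounded (at the triangle threshold p ~ 1/n).


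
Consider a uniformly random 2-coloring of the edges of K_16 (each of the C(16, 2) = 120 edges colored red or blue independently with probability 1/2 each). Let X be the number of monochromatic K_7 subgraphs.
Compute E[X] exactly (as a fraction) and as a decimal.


Let X = Σ_S X_S over the C(16, 7) = 11440 subsets S of size 7, where X_S = 1 if the K_7 on S is monochromatic.
For a fixed S, the K_7 on S has C(7, 2) = 21 edges. P[all 21 edges red] = (1/2)^21, and likewise for blue, so P[monochromatic] = 2·(1/2)^21 = 2^{1 − 21} = 1/1048576.
By linearity: E[X] = C(16, 7) · 2^{1 − 21} = 11440 · 1/1048576 = 715/65536.
Numerically: E[X] ≈ 0.01091.

E[X] = C(16,7)·2^(1−C(7,2)) = 715/65536 ≈ 0.01091.


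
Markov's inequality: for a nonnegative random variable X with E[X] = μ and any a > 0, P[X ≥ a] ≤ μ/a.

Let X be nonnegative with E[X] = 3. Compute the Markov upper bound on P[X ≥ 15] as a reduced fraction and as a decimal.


μ = E[X] = 3, a = 15.
Markov: P[X ≥ 15] ≤ μ/a = (3)/15 = 1/5.
Numerically: ≈ 0.200000.
(Since a = 15 > μ = 3.000000, the bound 1/5 is < 1 and informative.)

P[X ≥ 15] ≤ 1/5 ≈ 0.200000.


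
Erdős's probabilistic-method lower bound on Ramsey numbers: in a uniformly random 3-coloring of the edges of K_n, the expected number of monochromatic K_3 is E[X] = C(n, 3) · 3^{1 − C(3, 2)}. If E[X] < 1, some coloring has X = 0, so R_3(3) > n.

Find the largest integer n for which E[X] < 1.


We need C(n, 3) · 3^{1 − 3} < 1, i.e. C(n, 3) < 3^{3 − 1} = 9.
Check values of n near the boundary:
  n = 3: C(3, 3) = 1; 1 < 9? YES
  n = 4: C(4, 3) = 4; 4 < 9? YES
  n = 5: C(5, 3) = 10; 10 < 9? NO
  n = 6: C(6, 3) = 20; 20 < 9? NO
  n = 7: C(7, 3) = 35; 35 < 9? NO
The largest n with C(n, 3) < 9 is n = 4 (where E[X] = 4/9 ≈ 0.44444). Hence R_3(3) > 4, i.e. R_3(3) ≥ 5.

Largest n = 4; hence R_3(3) > 4.


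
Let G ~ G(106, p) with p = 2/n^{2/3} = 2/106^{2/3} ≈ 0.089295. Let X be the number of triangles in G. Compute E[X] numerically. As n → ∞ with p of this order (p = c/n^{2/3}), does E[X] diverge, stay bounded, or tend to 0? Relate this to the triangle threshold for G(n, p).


Number of potential triangles: C(106, 3) = 192920.
Each occurs with probability p³ ≈ (0.089295)³ ≈ 7.1199715e-04.
By linearity: E[X] = C(106, 3)·p³ ≈ 192920 · 7.1199715e-04 ≈ 137.35849.
Since α = 2/3 < 1, p = c/n^{2/3} ≫ 1/n is above the triangle threshold p ~ 1/n. Asymptotically E[X] ~ (c³/6)·n^{3(1−α)} = (2³/6)·n^{1} → ∞; triangles are abundant w.h.p.

E[X] ≈ 137.35849; in regime p = Θ(1/n^{2/3}) E[X] diverges (above the triangle threshold p ~ 1/n).


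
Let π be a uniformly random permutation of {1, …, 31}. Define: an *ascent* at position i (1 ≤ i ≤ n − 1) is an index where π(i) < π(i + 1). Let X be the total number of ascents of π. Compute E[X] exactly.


Write X = Σ X_I over i = 1, …, 30, with X_I the indicator of one ascent.
There are 30 indicators.
For each fixed i, the pair (π(i), π(i+1)) is a uniformly random ordered pair of distinct values from {1, …, 31}; by symmetry P[π(i) < π(i+1)] = 1/2.
By linearity: E[X] = 30 · (1/2) = (31 − 1) · (1/2) = 15 ≈ 15.000.

E[X] = 15 = 15.000.


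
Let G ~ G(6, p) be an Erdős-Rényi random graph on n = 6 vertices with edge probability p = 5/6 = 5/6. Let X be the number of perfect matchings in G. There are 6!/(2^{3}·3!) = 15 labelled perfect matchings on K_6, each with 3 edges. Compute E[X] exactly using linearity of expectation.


K_6 has 6!/(2^{3}·3!) = 15 labelled perfect matchings.
For each such perfect matching H, let X_H = 1 if all 3 edges of H are present in G. Then P[X_H = 1] = p^{3} = (5/6)^{3} = 125/216.
By linearity: E[X] = Σ_H E[X_H] = 15 · p^{3} = 15 · 125/216 = 625/72.
Numerically: E[X] ≈ 8.6806.

E[X] = 15 · (5/6)^{3} = 625/72 ≈ 8.6806.


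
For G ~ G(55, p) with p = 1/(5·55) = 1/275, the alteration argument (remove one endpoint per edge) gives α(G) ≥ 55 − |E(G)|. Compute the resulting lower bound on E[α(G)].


E[|E(G)|] = C(55, 2)·p = 1485 · (1/275) = 27/5.
E[α(G)] ≥ n − E[|E(G)|] = 55 − 27/5 = 248/5.
Numerically: ≈ 49.600000.
(This is only a lower bound; the true E[α(G)] may be larger.)

E[α(G)] ≥ 248/5 ≈ 49.600000.


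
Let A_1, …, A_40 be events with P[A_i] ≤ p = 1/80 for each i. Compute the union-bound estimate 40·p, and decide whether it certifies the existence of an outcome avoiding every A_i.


Union bound: P[∪_{i=1}^{40} A_i] ≤ Σ_i P[A_i] ≤ 40·p = 40·(1/80) = 1/2.
Numerically: 1/2 ≈ 0.500000.
Is 1/2 < 1? YES.
Since P[∪ A_i] ≤ 1/2 < 1, the complement has P[∩ A_i^c] ≥ 1 − 1/2 = 1/2 > 0, so some outcome avoids every A_i.

40·p = 1/2 ≈ 0.500000; existence CERTIFIED by the union bound.


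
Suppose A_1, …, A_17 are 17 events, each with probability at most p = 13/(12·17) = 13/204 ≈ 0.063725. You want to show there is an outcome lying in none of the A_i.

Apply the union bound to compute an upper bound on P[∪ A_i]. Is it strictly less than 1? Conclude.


Union bound: P[∪_{i=1}^{17} A_i] ≤ Σ_i P[A_i] ≤ 17·p = 17·(13/204) = 13/12.
Numerically: 13/12 ≈ 1.083333.
Is 13/12 < 1? NO.
Since the bound 13/12 is ≥ 1, the union bound is uninformative here; it does NOT by itself certify existence.

17·p = 13/12 ≈ 1.083333; existence NOT certified by the union bound.


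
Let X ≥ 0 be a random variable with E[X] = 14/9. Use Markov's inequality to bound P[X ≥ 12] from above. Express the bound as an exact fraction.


μ = E[X] = 14/9, a = 12.
Markov: P[X ≥ 12] ≤ μ/a = (14/9)/12 = 7/54.
Numerically: ≈ 0.1296.
(Since a = 12 > μ = 1.5556, the bound 7/54 is < 1 and informative.)

P[X ≥ 12] ≤ 7/54 ≈ 0.1296.


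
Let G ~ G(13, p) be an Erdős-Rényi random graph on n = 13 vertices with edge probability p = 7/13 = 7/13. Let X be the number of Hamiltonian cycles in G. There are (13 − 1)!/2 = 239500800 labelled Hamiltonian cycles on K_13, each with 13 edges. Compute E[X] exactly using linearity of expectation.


K_13 has (13 − 1)!/2 = 239500800 labelled Hamiltonian cycles.
For each such Hamiltonian cycle H, let X_H = 1 if all 13 edges of H are present in G. Then P[X_H = 1] = p^{13} = (7/13)^{13} = 96889010407/302875106592253.
By linearity: E[X] = Σ_H E[X_H] = 239500800 · p^{13} = 239500800 · 96889010407/302875106592253 = 23204995503684825600/302875106592253.
Numerically: E[X] ≈ 76616.

E[X] = 239500800 · (7/13)^{13} = 23204995503684825600/302875106592253 ≈ 76616.


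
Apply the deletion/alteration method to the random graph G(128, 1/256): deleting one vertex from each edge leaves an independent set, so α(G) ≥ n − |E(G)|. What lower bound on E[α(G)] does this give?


E[|E(G)|] = C(128, 2)·p = 8128 · (1/256) = 127/4.
E[α(G)] ≥ n − E[|E(G)|] = 128 − 127/4 = 385/4.
Numerically: ≈ 96.250000.
(This is only a lower bound; the true E[α(G)] may be larger.)

E[α(G)] ≥ 385/4 ≈ 96.250000.


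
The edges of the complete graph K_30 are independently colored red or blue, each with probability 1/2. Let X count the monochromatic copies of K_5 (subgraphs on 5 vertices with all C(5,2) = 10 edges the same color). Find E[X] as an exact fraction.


Let X = Σ_S X_S over the C(30, 5) = 142506 subsets S of size 5, where X_S = 1 if the K_5 on S is monochromatic.
For a fixed S, the K_5 on S has C(5, 2) = 10 edges. P[all 10 edges red] = (1/2)^10, and likewise for blue, so P[monochromatic] = 2·(1/2)^10 = 2^{1 − 10} = 1/512.
By linearity: E[X] = C(30, 5) · 2^{1 − 10} = 142506 · 1/512 = 71253/256.
Numerically: E[X] ≈ 278.332031.

E[X] = C(30,5)·2^(1−C(5,2)) = 71253/256 ≈ 278.332031.


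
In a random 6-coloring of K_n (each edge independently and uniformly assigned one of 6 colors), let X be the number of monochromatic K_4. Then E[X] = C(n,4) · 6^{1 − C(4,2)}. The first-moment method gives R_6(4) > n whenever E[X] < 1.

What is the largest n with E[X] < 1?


We need C(n, 4) · 6^{1 − 6} < 1, i.e. C(n, 4) < 6^{6 − 1} = 7776.
Check values of n near the boundary:
  n = 16: C(16, 4) = 1820; 1820 < 7776? YES
  n = 17: C(17, 4) = 2380; 2380 < 7776? YES
  n = 18: C(18, 4) = 3060; 3060 < 7776? YES
  n = 19: C(19, 4) = 3876; 3876 < 7776? YES
  n = 20: C(20, 4) = 4845; 4845 < 7776? YES
  n = 21: C(21, 4) = 5985; 5985 < 7776? YES
  n = 22: C(22, 4) = 7315; 7315 < 7776? YES
  n = 23: C(23, 4) = 8855; 8855 < 7776? NO
  n = 24: C(24, 4) = 10626; 10626 < 7776? NO
  n = 25: C(25, 4) = 12650; 12650 < 7776? NO
The largest n with C(n, 4) < 7776 is n = 22 (where E[X] = 7315/7776 ≈ 0.9407). Hence R_6(4) > 22, i.e. R_6(4) ≥ 23.

Largest n = 22; hence R_6(4) > 22.


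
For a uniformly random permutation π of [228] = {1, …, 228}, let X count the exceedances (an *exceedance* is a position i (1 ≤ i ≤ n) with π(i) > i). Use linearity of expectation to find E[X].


Write X = Σ_{i=1}^{228} X_i, where X_i = 1_{π(i) > i}.
For each fixed i, π(i) is uniform over {1, …, 228} (marginal of a uniform permutation), so P[π(i) > i] = (n − i)/n. Summing: Σ_{i=1}^{228} (n − i)/n = (0 + 1 + … + 227)/228 = 228(228 − 1)/(2·228) = (228 − 1)/2.
Hence E[X] = Σ_{i=1}^{228} (228 − i)/228 = 227/2 ≈ 113.500000.

E[X] = 227/2 = 113.500000.


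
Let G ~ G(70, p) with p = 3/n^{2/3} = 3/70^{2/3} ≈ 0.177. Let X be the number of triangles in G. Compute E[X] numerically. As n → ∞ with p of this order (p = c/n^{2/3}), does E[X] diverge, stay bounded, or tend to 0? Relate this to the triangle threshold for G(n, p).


Number of potential triangles: C(70, 3) = 54740.
Each occurs with probability p³ ≈ (0.177)³ ≈ 5.51020e-03.
By linearity: E[X] = C(70, 3)·p³ ≈ 54740 · 5.51020e-03 ≈ 301.629.
Since α = 2/3 < 1, p = c/n^{2/3} ≫ 1/n is above the triangle threshold p ~ 1/n. Asymptotically E[X] ~ (c³/6)·n^{3(1−α)} = (3³/6)·n^{1} → ∞; triangles are abundant w.h.p.

E[X] ≈ 301.629; in regime p = Θ(1/n^{2/3}) E[X] diverges (above the triangle threshold p ~ 1/n).


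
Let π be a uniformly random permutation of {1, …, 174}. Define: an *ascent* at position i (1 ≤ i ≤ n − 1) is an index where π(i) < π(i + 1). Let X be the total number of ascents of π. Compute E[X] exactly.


Write X = Σ X_I over i = 1, …, 173, with X_I the indicator of one ascent.
There are 173 indicators.
For each fixed i, the pair (π(i), π(i+1)) is a uniformly random ordered pair of distinct values from {1, …, 174}; by symmetry P[π(i) < π(i+1)] = 1/2.
By linearity: E[X] = 173 · (1/2) = (174 − 1) · (1/2) = 173/2 ≈ 86.5000.

E[X] = 173/2 = 86.5000.


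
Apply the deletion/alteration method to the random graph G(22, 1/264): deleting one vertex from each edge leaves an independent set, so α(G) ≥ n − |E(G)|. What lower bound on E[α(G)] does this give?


E[|E(G)|] = C(22, 2)·p = 231 · (1/264) = 7/8.
E[α(G)] ≥ n − E[|E(G)|] = 22 − 7/8 = 169/8.
Numerically: ≈ 21.125.
(This is only a lower bound; the true E[α(G)] may be larger.)

E[α(G)] ≥ 169/8 ≈ 21.125.


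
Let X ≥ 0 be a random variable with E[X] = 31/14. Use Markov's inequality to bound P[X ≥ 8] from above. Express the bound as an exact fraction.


μ = E[X] = 31/14, a = 8.
Markov: P[X ≥ 8] ≤ μ/a = (31/14)/8 = 31/112.
Numerically: ≈ 0.277.
(Since a = 8 > μ = 2.214, the bound 31/112 is < 1 and informative.)

P[X ≥ 8] ≤ 31/112 ≈ 0.277.


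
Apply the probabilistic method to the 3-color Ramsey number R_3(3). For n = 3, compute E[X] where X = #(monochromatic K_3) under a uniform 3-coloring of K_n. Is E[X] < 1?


E[X] = C(3, 3) · 3^{1 − 3} = 1 · 3^{−2} = 1/9.
As a reduced fraction: E[X] = 1/9 ≈ 0.11111.
Is E[X] < 1? YES.
Since E[X] < 1, there exists a 3-coloring of K_{3} with no monochromatic K_3; hence R_3(3) > 3.

E[X] = 1/9 ≈ 0.11111; E[X] < 1, so R_3(3) > 3.


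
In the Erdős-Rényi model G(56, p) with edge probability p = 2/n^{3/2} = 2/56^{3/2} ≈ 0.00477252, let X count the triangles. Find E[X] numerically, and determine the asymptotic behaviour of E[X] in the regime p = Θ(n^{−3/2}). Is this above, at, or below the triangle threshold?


Number of potential triangles: C(56, 3) = 27720.
Each occurs with probability p³ ≈ (0.00477252)³ ≈ 1.08703585e-07.
By linearity: E[X] = C(56, 3)·p³ ≈ 27720 · 1.08703585e-07 ≈ 0.003013.
Since α = 3/2 > 1, p = c/n^{3/2} = o(1/n) is below the triangle threshold p ~ 1/n. Asymptotically E[X] ~ (c³/6)·n^{3(1−α)} = (2³/6)·n^{-1.5} → 0, so by Markov's inequality G has no triangles w.h.p.

E[X] ≈ 0.003013; in regime p = Θ(1/n^{3/2}) E[X] tends to 0 (below the triangle threshold p ~ 1/n).


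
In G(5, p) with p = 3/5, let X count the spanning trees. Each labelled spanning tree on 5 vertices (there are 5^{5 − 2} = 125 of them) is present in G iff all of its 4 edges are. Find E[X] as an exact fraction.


K_5 has 5^{5 − 2} = 125 labelled spanning trees.
For each such spanning tree H, let X_H = 1 if all 4 edges of H are present in G. Then P[X_H = 1] = p^{4} = (3/5)^{4} = 81/625.
By linearity of expectation: E[X] = Σ_H E[X_H] = 125 · p^{4} = 125 · 81/625 = 81/5.
Numerically: E[X] ≈ 16.2.

E[X] = 125 · (3/5)^{4} = 81/5 ≈ 16.2.


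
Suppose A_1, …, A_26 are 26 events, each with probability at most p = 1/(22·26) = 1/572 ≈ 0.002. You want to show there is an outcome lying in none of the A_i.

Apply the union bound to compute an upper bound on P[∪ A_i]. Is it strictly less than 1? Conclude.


Union bound: P[∪_{i=1}^{26} A_i] ≤ Σ_i P[A_i] ≤ 26·p = 26·(1/572) = 1/22.
Numerically: 1/22 ≈ 0.045.
Is 1/22 < 1? YES.
Since P[∪ A_i] ≤ 1/22 < 1, the complement has P[∩ A_i^c] ≥ 1 − 1/22 = 21/22 > 0, so some outcome avoids every A_i.

26·p = 1/22 ≈ 0.045; existence CERTIFIED by the union bound.


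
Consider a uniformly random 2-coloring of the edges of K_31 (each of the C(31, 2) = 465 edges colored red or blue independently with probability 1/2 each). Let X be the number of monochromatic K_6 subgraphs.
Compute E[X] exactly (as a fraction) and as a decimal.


Let X = Σ_S X_S over the C(31, 6) = 736281 subsets S of size 6, where X_S = 1 if the K_6 on S is monochromatic.
For a fixed S, the K_6 on S has C(6, 2) = 15 edges. P[all 15 edges red] = (1/2)^15, and likewise for blue, so P[monochromatic] = 2·(1/2)^15 = 2^{1 − 15} = 1/16384.
By linearity: E[X] = C(31, 6) · 2^{1 − 15} = 736281 · 1/16384 = 736281/16384.
Numerically: E[X] ≈ 44.9390.

E[X] = C(31,6)·2^(1−C(6,2)) = 736281/16384 ≈ 44.9390.


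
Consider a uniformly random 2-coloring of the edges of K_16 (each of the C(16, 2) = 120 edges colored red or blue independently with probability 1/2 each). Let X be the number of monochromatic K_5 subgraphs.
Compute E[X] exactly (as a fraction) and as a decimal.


Let X = Σ_S X_S over the C(16, 5) = 4368 subsets S of size 5, where X_S = 1 if the K_5 on S is monochromatic.
For a fixed S, the K_5 on S has C(5, 2) = 10 edges. P[all 10 edges red] = (1/2)^10, and likewise for blue, so P[monochromatic] = 2·(1/2)^10 = 2^{1 − 10} = 1/512.
By linearity: E[X] = C(16, 5) · 2^{1 − 10} = 4368 · 1/512 = 273/32.
Numerically: E[X] ≈ 8.53125.

E[X] = C(16,5)·2^(1−C(5,2)) = 273/32 ≈ 8.53125.


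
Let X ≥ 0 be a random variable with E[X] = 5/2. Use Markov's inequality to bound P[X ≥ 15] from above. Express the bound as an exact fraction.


μ = E[X] = 5/2, a = 15.
Markov: P[X ≥ 15] ≤ μ/a = (5/2)/15 = 1/6.
Numerically: ≈ 0.167.
(Since a = 15 > μ = 2.500, the bound 1/6 is < 1 and informative.)

P[X ≥ 15] ≤ 1/6 ≈ 0.167.


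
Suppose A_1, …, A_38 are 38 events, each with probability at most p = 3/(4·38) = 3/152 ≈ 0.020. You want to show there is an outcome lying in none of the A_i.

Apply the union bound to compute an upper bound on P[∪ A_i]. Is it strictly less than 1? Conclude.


Union bound: P[∪_{i=1}^{38} A_i] ≤ Σ_i P[A_i] ≤ 38·p = 38·(3/152) = 3/4.
Numerically: 3/4 ≈ 0.750.
Is 3/4 < 1? YES.
Since P[∪ A_i] ≤ 3/4 < 1, the complement has P[∩ A_i^c] ≥ 1 − 3/4 = 1/4 > 0, so some outcome avoids every A_i.

38·p = 3/4 ≈ 0.750; existence CERTIFIED by the union bound.


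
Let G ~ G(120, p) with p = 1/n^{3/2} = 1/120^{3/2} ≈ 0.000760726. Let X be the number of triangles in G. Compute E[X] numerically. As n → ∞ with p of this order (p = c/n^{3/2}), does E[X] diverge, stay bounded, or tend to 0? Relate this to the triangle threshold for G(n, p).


Number of potential triangles: C(120, 3) = 280840.
Each occurs with probability p³ ≈ (0.000760726)³ ≈ 4.40234823e-10.
By linearity: E[X] = C(120, 3)·p³ ≈ 280840 · 4.40234823e-10 ≈ 0.000124.
Since α = 3/2 > 1, p = c/n^{3/2} = o(1/n) is below the triangle threshold p ~ 1/n. Asymptotically E[X] ~ (c³/6)·n^{3(1−α)} = (1³/6)·n^{-1.5} → 0, so by Markov's inequality G has no triangles w.h.p.

E[X] ≈ 0.000124; in regime p = Θ(1/n^{3/2}) E[X] tends to 0 (below the triangle threshold p ~ 1/n).


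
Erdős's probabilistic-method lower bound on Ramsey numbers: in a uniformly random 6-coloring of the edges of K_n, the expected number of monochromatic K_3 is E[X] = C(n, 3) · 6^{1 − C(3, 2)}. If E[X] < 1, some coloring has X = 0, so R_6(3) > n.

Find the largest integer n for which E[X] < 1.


We need C(n, 3) · 6^{1 − 3} < 1, i.e. C(n, 3) < 6^{3 − 1} = 36.
Check values of n near the boundary:
  n = 3: C(3, 3) = 1; 1 < 36? YES
  n = 4: C(4, 3) = 4; 4 < 36? YES
  n = 5: C(5, 3) = 10; 10 < 36? YES
  n = 6: C(6, 3) = 20; 20 < 36? YES
  n = 7: C(7, 3) = 35; 35 < 36? YES
  n = 8: C(8, 3) = 56; 56 < 36? NO
The largest n with C(n, 3) < 36 is n = 7 (where E[X] = 35/36 ≈ 0.9722). Hence R_6(3) > 7, i.e. R_6(3) ≥ 8.

Largest n = 7; hence R_6(3) > 7.


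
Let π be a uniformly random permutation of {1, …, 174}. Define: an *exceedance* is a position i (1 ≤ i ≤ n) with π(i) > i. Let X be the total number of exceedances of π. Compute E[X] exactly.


Write X = Σ_{i=1}^{174} X_i, where X_i = 1_{π(i) > i}.
For each fixed i, π(i) is uniform over {1, …, 174} (marginal of a uniform permutation), so P[π(i) > i] = (n − i)/n. Summing: Σ_{i=1}^{174} (n − i)/n = (0 + 1 + … + 173)/174 = 174(174 − 1)/(2·174) = (174 − 1)/2.
Hence E[X] = Σ_{i=1}^{174} (174 − i)/174 = 173/2 ≈ 86.5000.

E[X] = 173/2 = 86.5000.


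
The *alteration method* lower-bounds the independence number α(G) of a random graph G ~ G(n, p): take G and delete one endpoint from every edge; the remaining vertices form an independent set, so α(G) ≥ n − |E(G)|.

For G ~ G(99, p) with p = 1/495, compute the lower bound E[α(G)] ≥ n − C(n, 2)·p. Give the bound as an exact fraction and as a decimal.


E[|E(G)|] = C(99, 2)·p = 4851 · (1/495) = 49/5.
E[α(G)] ≥ n − E[|E(G)|] = 99 − 49/5 = 446/5.
Numerically: ≈ 89.2000.
(This is only a lower bound; the true E[α(G)] may be larger.)

E[α(G)] ≥ 446/5 ≈ 89.2000.


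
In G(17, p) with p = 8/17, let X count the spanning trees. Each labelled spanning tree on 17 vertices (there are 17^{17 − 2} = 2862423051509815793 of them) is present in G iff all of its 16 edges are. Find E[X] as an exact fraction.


K_17 has 17^{17 − 2} = 2862423051509815793 labelled spanning trees.
For each such spanning tree H, let X_H = 1 if all 16 edges of H are present in G. Then P[X_H = 1] = p^{16} = (8/17)^{16} = 281474976710656/48661191875666868481.
By linearity of expectation: E[X] = Σ_H E[X_H] = 2862423051509815793 · p^{16} = 2862423051509815793 · 281474976710656/48661191875666868481 = 281474976710656/17.
Numerically: E[X] ≈ 1.656e+13.

E[X] = 2862423051509815793 · (8/17)^{16} = 281474976710656/17 ≈ 1.656e+13.


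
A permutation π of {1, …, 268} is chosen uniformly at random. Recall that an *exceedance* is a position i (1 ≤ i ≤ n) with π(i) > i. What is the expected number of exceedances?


Write X = Σ_{i=1}^{268} X_i, where X_i = 1_{π(i) > i}.
For each fixed i, π(i) is uniform over {1, …, 268} (marginal of a uniform permutation), so P[π(i) > i] = (n − i)/n. Summing: Σ_{i=1}^{268} (n − i)/n = (0 + 1 + … + 267)/268 = 268(268 − 1)/(2·268) = (268 − 1)/2.
Hence E[X] = Σ_{i=1}^{268} (268 − i)/268 = 267/2 ≈ 133.50000.

E[X] = 267/2 = 133.50000.


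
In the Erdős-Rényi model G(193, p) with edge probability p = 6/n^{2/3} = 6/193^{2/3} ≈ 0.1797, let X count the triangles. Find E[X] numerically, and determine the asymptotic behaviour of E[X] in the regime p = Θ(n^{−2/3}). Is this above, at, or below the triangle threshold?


Number of potential triangles: C(193, 3) = 1179616.
Each occurs with probability p³ ≈ (0.1797)³ ≈ 5.798813e-03.
By linearity: E[X] = C(193, 3)·p³ ≈ 1179616 · 5.798813e-03 ≈ 6840.3731.
Since α = 2/3 < 1, p = c/n^{2/3} ≫ 1/n is above the triangle threshold p ~ 1/n. Asymptotically E[X] ~ (c³/6)·n^{3(1−α)} = (6³/6)·n^{1} → ∞; triangles are abundant w.h.p.

E[X] ≈ 6840.3731; in regime p = Θ(1/n^{2/3}) E[X] diverges (above the triangle threshold p ~ 1/n).


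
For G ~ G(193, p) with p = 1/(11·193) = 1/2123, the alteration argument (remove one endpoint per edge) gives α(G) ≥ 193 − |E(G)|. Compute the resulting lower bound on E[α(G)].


E[|E(G)|] = C(193, 2)·p = 18528 · (1/2123) = 96/11.
E[α(G)] ≥ n − E[|E(G)|] = 193 − 96/11 = 2027/11.
Numerically: ≈ 184.27273.
(This is only a lower bound; the true E[α(G)] may be larger.)

E[α(G)] ≥ 2027/11 ≈ 184.27273.


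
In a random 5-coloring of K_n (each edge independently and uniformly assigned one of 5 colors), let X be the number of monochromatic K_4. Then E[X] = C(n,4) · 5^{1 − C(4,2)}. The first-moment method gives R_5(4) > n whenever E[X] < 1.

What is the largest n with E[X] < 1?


We need C(n, 4) · 5^{1 − 6} < 1, i.e. C(n, 4) < 5^{6 − 1} = 3125.
Check values of n near the boundary:
  n = 16: C(16, 4) = 1820; 1820 < 3125? YES
  n = 17: C(17, 4) = 2380; 2380 < 3125? YES
  n = 18: C(18, 4) = 3060; 3060 < 3125? YES
  n = 19: C(19, 4) = 3876; 3876 < 3125? NO
The largest n with C(n, 4) < 3125 is n = 18 (where E[X] = 612/625 ≈ 0.9792). Hence R_5(4) > 18, i.e. R_5(4) ≥ 19.

Largest n = 18; hence R_5(4) > 18.


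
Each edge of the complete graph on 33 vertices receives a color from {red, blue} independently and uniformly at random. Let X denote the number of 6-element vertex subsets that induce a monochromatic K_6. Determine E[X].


Let X = Σ_S X_S over the C(33, 6) = 1107568 subsets S of size 6, where X_S = 1 if the K_6 on S is monochromatic.
For a fixed S, the K_6 on S has C(6, 2) = 15 edges. P[all 15 edges red] = (1/2)^15, and likewise for blue, so P[monochromatic] = 2·(1/2)^15 = 2^{1 − 15} = 1/16384.
By linearity of expectation: E[X] = C(33, 6) · 2^{1 − 15} = 1107568 · 1/16384 = 69223/1024.
Numerically: E[X] ≈ 67.60059.

E[X] = C(33,6)·2^(1−C(6,2)) = 69223/1024 ≈ 67.60059.


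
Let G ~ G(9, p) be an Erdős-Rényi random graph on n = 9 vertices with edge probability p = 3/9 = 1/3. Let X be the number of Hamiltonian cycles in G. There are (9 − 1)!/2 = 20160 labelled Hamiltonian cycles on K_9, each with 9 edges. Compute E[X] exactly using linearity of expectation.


K_9 has (9 − 1)!/2 = 20160 labelled Hamiltonian cycles.
For each such Hamiltonian cycle H, let X_H = 1 if all 9 edges of H are present in G. Then P[X_H = 1] = p^{9} = (1/3)^{9} = 1/19683.
By linearity: E[X] = Σ_H E[X_H] = 20160 · p^{9} = 20160 · 1/19683 = 2240/2187.
Numerically: E[X] ≈ 1.024.

E[X] = 20160 · (1/3)^{9} = 2240/2187 ≈ 1.024.


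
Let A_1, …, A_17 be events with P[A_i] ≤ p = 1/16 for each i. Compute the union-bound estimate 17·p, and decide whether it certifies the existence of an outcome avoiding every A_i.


Union bound: P[∪_{i=1}^{17} A_i] ≤ Σ_i P[A_i] ≤ 17·p = 17·(1/16) = 17/16.
Numerically: 17/16 ≈ 1.062.
Is 17/16 < 1? NO.
Since the bound 17/16 is ≥ 1, the union bound is uninformative here; it does NOT by itself certify existence.

17·p = 17/16 ≈ 1.062; existence NOT certified by the union bound.


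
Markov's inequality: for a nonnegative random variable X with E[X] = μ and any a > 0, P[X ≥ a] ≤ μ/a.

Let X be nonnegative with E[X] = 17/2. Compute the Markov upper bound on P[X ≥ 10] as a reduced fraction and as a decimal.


μ = E[X] = 17/2, a = 10.
Markov: P[X ≥ 10] ≤ μ/a = (17/2)/10 = 17/20.
Numerically: ≈ 0.850.
(Since a = 10 > μ = 8.500, the bound 17/20 is < 1 and informative.)

P[X ≥ 10] ≤ 17/20 ≈ 0.850.


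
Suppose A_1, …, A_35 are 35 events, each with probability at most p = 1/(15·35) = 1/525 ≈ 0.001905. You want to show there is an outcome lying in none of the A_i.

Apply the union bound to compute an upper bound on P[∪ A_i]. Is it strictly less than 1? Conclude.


Union bound: P[∪_{i=1}^{35} A_i] ≤ Σ_i P[A_i] ≤ 35·p = 35·(1/525) = 1/15.
Numerically: 1/15 ≈ 0.066667.
Is 1/15 < 1? YES.
Since P[∪ A_i] ≤ 1/15 < 1, the complement has P[∩ A_i^c] ≥ 1 − 1/15 = 14/15 > 0, so some outcome avoids every A_i.

35·p = 1/15 ≈ 0.066667; existence CERTIFIED by the union bound.


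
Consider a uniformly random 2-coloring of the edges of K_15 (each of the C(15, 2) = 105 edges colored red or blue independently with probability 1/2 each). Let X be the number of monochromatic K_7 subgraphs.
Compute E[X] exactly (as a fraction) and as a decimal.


Let X = Σ_S X_S over the C(15, 7) = 6435 subsets S of size 7, where X_S = 1 if the K_7 on S is monochromatic.
For a fixed S, the K_7 on S has C(7, 2) = 21 edges. P[all 21 edges red] = (1/2)^21, and likewise for blue, so P[monochromatic] = 2·(1/2)^21 = 2^{1 − 21} = 1/1048576.
By linearity of expectation: E[X] = C(15, 7) · 2^{1 − 21} = 6435 · 1/1048576 = 6435/1048576.
Numerically: E[X] ≈ 0.0061.

E[X] = C(15,7)·2^(1−C(7,2)) = 6435/1048576 ≈ 0.0061.


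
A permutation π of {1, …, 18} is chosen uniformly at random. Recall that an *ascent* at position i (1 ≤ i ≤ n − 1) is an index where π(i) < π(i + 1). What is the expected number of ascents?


Write X = Σ X_I over i = 1, …, 17, with X_I the indicator of one ascent.
There are 17 indicators.
For each fixed i, the pair (π(i), π(i+1)) is a uniformly random ordered pair of distinct values from {1, …, 18}; by symmetry P[π(i) < π(i+1)] = 1/2.
By linearity: E[X] = 17 · (1/2) = (18 − 1) · (1/2) = 17/2 ≈ 8.500000.

E[X] = 17/2 = 8.500000.


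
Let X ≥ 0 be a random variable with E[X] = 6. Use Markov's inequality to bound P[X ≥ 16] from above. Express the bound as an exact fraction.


μ = E[X] = 6, a = 16.
Markov: P[X ≥ 16] ≤ μ/a = (6)/16 = 3/8.
Numerically: ≈ 0.3750.
(Since a = 16 > μ = 6.0000, the bound 3/8 is < 1 and informative.)

P[X ≥ 16] ≤ 3/8 ≈ 0.3750.


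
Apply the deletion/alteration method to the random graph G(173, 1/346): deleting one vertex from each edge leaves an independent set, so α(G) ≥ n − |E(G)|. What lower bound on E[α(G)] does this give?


E[|E(G)|] = C(173, 2)·p = 14878 · (1/346) = 43.
E[α(G)] ≥ n − E[|E(G)|] = 173 − 43 = 130.
Numerically: ≈ 130.0000.
(This is only a lower bound; the true E[α(G)] may be larger.)

E[α(G)] ≥ 130 ≈ 130.0000.


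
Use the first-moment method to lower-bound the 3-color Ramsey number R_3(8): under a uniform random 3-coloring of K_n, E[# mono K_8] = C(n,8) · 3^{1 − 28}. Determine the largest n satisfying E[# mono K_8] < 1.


We need C(n, 8) · 3^{1 − 28} < 1, i.e. C(n, 8) < 3^{28 − 1} = 7625597484987.
Check values of n near the boundary:
  n = 155: C(155, 8) = 6876747915675; 6876747915675 < 7625597484987? YES
  n = 156: C(156, 8) = 7248464019225; 7248464019225 < 7625597484987? YES
  n = 157: C(157, 8) = 7637643295425; 7637643295425 < 7625597484987? NO
The largest n with C(n, 8) < 7625597484987 is n = 156 (where E[X] = 805384891025/847288609443 ≈ 0.9505437). Hence R_3(8) > 156, i.e. R_3(8) ≥ 157.

Largest n = 156; hence R_3(8) > 156.


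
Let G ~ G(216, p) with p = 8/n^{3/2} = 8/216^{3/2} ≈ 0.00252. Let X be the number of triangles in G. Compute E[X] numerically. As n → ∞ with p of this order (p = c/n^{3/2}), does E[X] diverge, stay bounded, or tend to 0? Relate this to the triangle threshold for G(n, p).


Number of potential triangles: C(216, 3) = 1656360.
Each occurs with probability p³ ≈ (0.00252)³ ≈ 1.600398e-08.
By linearity: E[X] = C(216, 3)·p³ ≈ 1656360 · 1.600398e-08 ≈ 0.0265.
Since α = 3/2 > 1, p = c/n^{3/2} = o(1/n) is below the triangle threshold p ~ 1/n. Asymptotically E[X] ~ (c³/6)·n^{3(1−α)} = (8³/6)·n^{-1.5} → 0, so by Markov's inequality G has no triangles w.h.p.

E[X] ≈ 0.0265; in regime p = Θ(1/n^{3/2}) E[X] tends to 0 (below the triangle threshold p ~ 1/n).


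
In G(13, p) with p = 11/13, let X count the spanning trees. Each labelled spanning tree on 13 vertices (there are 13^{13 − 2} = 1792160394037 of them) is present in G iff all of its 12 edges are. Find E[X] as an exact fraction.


K_13 has 13^{13 − 2} = 1792160394037 labelled spanning trees.
For each such spanning tree H, let X_H = 1 if all 12 edges of H are present in G. Then P[X_H = 1] = p^{12} = (11/13)^{12} = 3138428376721/23298085122481.
By linearity of expectation: E[X] = Σ_H E[X_H] = 1792160394037 · p^{12} = 1792160394037 · 3138428376721/23298085122481 = 3138428376721/13.
Numerically: E[X] ≈ 2.414e+11.

E[X] = 1792160394037 · (11/13)^{12} = 3138428376721/13 ≈ 2.414e+11.
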